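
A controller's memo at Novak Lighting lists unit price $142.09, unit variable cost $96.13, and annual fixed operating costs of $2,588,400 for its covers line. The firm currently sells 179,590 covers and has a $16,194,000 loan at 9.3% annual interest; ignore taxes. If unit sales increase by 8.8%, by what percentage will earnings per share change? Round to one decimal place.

+17.5%

Total contribution margin = 179,590 × $45.96 = $8,253,956.40.
Operating income = contribution − fixed costs = $8,253,956.40 − $2,588,400 = $5,665,556.40.
After interest of $1,506,042.00, pre-tax earnings = $4,159,514.40.
DCL = total CM / (EBIT − I) = $8,253,956.40 / $4,159,514.40 = 1.9844.
EPS therefore changes by 1.9844 × (+8.8%) = +17.5%.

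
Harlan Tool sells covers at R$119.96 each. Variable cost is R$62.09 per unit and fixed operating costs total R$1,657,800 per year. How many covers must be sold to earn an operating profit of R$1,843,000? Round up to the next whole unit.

Unit CM = price − variable cost = R$119.96 − R$62.09 = R$57.87.
Required volume = (fixed costs + target profit) ÷ CM = (R$1,657,800 + R$1,843,000) ÷ R$57.87 = 60,494.21, so 60,495 covers.

60,495 covers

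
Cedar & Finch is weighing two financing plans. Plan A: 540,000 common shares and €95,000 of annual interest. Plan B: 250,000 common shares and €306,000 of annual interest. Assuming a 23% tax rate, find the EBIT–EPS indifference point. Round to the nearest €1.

Set EPS_A = EPS_B: (EBIT − €95,000)(1 − 0.23) ÷ 540,000 = (EBIT − €306,000)(1 − 0.23) ÷ 250,000.
The (1 − t) factor cancels: (EBIT − 95,000) × 250,000 = (EBIT − 306,000) × 540,000.
EBIT × (540,000 − 250,000) = 306,000 × 540,000 − 95,000 × 250,000 = 141,490,000,000, so EBIT = 141,490,000,000 ÷ 290,000 = 487,896.55.

€487,897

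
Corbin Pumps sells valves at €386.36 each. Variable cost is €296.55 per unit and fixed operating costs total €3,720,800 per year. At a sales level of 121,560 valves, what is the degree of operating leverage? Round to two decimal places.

Total contribution margin = 121,560 × €89.81 = €10,917,303.60.
EBIT = €10,917,303.60 − €3,720,800 = €7,196,503.60.
DOL = contribution ÷ EBIT = €10,917,303.60 ÷ €7,196,503.60 = 1.5170.

1.52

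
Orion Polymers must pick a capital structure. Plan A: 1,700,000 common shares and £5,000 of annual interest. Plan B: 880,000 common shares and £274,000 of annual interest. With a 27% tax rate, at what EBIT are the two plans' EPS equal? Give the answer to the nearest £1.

£562,683

At indifference, (EBIT − 5,000)(1 − t)/1,700,000 = (EBIT − 274,000)(1 − t)/880,000.
The (1 − t) factor cancels: (EBIT − 5,000) × 880,000 = (EBIT − 274,000) × 1,700,000.
Solving, EBIT = (274,000·1,700,000 − 5,000·880,000) / (1,700,000 − 880,000) = 461,400,000,000 / 820,000 = 562,682.93.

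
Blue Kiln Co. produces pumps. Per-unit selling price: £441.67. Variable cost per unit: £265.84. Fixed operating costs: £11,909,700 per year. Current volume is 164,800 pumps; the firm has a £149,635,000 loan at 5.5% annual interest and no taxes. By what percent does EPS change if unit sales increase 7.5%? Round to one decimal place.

Contribution at this volume is 164,800 × £175.83 = £28,976,784.00.
Subtracting fixed costs: EBIT = £28,976,784.00 − £11,909,700 = £17,067,084.00.
After interest of £8,229,925.00, pre-tax earnings = £8,837,159.00.
DCL = total CM / (EBIT − I) = £28,976,784.00 / £8,837,159.00 = 3.2790.
EPS therefore changes by 3.2790 × (+7.5%) = +24.6%.

+24.6%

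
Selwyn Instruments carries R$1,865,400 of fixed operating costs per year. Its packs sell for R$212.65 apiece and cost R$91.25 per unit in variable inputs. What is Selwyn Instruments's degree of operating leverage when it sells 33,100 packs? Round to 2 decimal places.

1.87

At 33,100 units, contribution = 33,100 × R$121.40 = R$4,018,340.00.
EBIT = R$4,018,340.00 − R$1,865,400 = R$2,152,940.00.
DOL = contribution ÷ EBIT = R$4,018,340.00 ÷ R$2,152,940.00 = 1.8664.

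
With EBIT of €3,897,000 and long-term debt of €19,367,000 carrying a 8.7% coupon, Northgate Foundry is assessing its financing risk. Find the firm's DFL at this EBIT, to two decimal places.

Annual interest charges come to €1,684,929.00.
DFL = EBIT ÷ (EBIT − I) = €3,897,000 ÷ (€3,897,000 − €1,684,929.00) = €3,897,000 ÷ €2,212,071.00 = 1.7617.

1.76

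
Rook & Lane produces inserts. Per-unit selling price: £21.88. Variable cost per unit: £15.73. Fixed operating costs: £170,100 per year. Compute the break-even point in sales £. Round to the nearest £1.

CM per unit = £21.88 − £15.73 = £6.15; CM ratio = £6.15 / £21.88 = 0.2811.
Break-even revenue = fixed costs × price ÷ CM = £170,100 × £21.88 ÷ £6.15 = £605,169.

£605,169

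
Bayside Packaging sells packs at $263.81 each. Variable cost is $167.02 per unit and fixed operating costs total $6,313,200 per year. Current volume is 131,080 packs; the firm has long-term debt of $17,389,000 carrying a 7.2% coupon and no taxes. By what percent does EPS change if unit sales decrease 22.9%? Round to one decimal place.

Contribution at this volume is 131,080 × $96.79 = $12,687,233.20.
Operating income = contribution − fixed costs = $12,687,233.20 − $6,313,200 = $6,374,033.20.
After interest of $1,252,008.00, pre-tax earnings = $5,122,025.20.
DCL = total CM / (EBIT − I) = $12,687,233.20 / $5,122,025.20 = 2.4770.
EPS therefore changes by 2.4770 × (-22.9%) = -56.7%.

-56.7%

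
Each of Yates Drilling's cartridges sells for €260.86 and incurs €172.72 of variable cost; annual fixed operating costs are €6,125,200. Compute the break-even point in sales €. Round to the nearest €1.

Contribution margin per unit = €260.86 − €172.72 = €88.14, a CM ratio of €88.14 ÷ €260.86 = 0.3379.
Break-even sales = FC ÷ CM ratio = €6,125,200 × €260.86 / €88.14 = €18,128,201.

€18,128,201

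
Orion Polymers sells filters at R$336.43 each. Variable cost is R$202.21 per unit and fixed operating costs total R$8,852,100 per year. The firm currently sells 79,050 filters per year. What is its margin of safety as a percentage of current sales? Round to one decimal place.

Unit CM = price − variable cost = R$336.43 − R$202.21 = R$134.22. Break-even units = R$8,852,100 ÷ R$134.22 = 65,952.17; break-even revenue = 65,952.17 × R$336.43 = R$22,188,287.91.
Current sales = 79,050 × R$336.43 = R$26,594,791.50.
Margin of safety = (R$26,594,791.50 − R$22,188,287.91) ÷ R$26,594,791.50 = 16.6%.

16.6%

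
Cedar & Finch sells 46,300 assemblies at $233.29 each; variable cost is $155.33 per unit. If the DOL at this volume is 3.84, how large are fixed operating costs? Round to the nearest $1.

At 46,300 units, contribution = 46,300 × $77.96 = $3,609,548.00.
DOL = contribution / EBIT, so EBIT = $3,609,548.00 / 3.84 = $939,986.46.
Fixed costs = CM − EBIT = $3,609,548.00 − $939,986.46 = $2,669,562.

$2,669,562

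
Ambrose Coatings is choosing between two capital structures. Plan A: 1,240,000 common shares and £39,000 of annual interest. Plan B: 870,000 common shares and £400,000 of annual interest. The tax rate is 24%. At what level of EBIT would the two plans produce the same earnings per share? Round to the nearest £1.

At indifference, (EBIT − 39,000)(1 − t)/1,240,000 = (EBIT − 400,000)(1 − t)/870,000.
The (1 − t) factor cancels: (EBIT − 39,000) × 870,000 = (EBIT − 400,000) × 1,240,000.
Solving, EBIT = (400,000·1,240,000 − 39,000·870,000) / (1,240,000 − 870,000) = 462,070,000,000 / 370,000 = 1,248,837.84.

£1,248,838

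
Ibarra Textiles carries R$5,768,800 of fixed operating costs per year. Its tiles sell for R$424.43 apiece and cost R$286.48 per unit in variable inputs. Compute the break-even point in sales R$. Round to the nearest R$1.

R$17,748,835

CM per unit = R$424.43 − R$286.48 = R$137.95; CM ratio = R$137.95 / R$424.43 = 0.3250.
Break-even revenue = fixed costs × price ÷ CM = R$5,768,800 × R$424.43 ÷ R$137.95 = R$17,748,835.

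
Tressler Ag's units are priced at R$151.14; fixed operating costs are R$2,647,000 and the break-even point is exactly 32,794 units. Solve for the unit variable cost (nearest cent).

Contribution per unit must be FC / Q = R$2,647,000 / 32,794 = R$80.7160.
Variable cost per unit = R$151.14 − R$80.7160 = R$70.42.

R$70.42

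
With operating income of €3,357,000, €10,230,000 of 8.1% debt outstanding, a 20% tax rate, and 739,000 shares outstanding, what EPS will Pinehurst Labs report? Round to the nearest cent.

€2.74

Interest = €828,630.00, so EBT = €3,357,000 − €828,630.00 = €2,528,370.00.
After tax at 20%: net income = €2,528,370.00 × 0.80 = €2,022,696.00.
Per share: €2,022,696.00 / 739,000 shares = €2.74.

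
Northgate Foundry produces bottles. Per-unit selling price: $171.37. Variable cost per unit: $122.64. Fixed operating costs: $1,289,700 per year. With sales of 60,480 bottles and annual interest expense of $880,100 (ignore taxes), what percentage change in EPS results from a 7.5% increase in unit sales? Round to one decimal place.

Total contribution margin = 60,480 × $48.73 = $2,947,190.40.
Operating income = contribution − fixed costs = $2,947,190.40 − $1,289,700 = $1,657,490.40.
Interest = $880,100.00, so EBIT − I = $777,390.40.
DCL = total CM / (EBIT − I) = $2,947,190.40 / $777,390.40 = 3.7911.
%ΔEPS = DCL × %ΔSales = 3.7911 × +7.5% = +28.4%.

+28.4%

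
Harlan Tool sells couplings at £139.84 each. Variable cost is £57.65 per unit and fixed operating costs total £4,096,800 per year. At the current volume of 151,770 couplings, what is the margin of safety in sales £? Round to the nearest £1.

Contribution margin per unit = £139.84 − £57.65 = £82.19. Break-even units = £4,096,800 ÷ £82.19 = 49,845.48; break-even revenue = 49,845.48 × £139.84 = £6,970,391.92.
Current sales = 151,770 × £139.84 = £21,223,516.80.
Margin of safety = £21,223,516.80 − £6,970,391.92 = £14,253,125.

£14,253,125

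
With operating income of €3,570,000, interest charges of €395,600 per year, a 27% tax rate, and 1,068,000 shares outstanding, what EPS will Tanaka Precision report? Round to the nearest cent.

€2.17

Interest = €395,600.00, so EBT = €3,570,000 − €395,600.00 = €3,174,400.00.
After tax at 27%: net income = €3,174,400.00 × 0.73 = €2,317,312.00.
Per share: €2,317,312.00 / 1,068,000 shares = €2.17.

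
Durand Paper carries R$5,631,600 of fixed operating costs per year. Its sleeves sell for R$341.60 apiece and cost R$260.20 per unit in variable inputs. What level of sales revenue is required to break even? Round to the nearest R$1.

Contribution margin per unit = R$341.60 − R$260.20 = R$81.40, a CM ratio of R$81.40 ÷ R$341.60 = 0.2383.
Break-even revenue = fixed costs × price ÷ CM = R$5,631,600 × R$341.60 ÷ R$81.40 = R$23,633,348.

R$23,633,348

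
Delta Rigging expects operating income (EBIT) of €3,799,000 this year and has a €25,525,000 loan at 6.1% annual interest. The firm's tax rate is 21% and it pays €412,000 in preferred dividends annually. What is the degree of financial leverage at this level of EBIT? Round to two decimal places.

2.21

Annual interest charges come to €1,557,025.00.
Preferred dividends grossed up pre-tax: €412,000 / (1 − 0.21) = €521,518.99.
DFL = EBIT ÷ [EBIT − I − D_p/(1−t)] = €3,799,000 ÷ [€3,799,000 − €1,557,025.00 − €521,518.99] = €3,799,000 ÷ €1,720,456.01 = 2.2081.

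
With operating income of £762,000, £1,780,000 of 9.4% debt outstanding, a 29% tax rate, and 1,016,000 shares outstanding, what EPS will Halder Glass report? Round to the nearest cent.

Pre-tax income = £762,000 − £167,320.00 = £594,680.00.
After tax at 29%: net income = £594,680.00 × 0.71 = £422,222.80.
Per share: £422,222.80 / 1,016,000 shares = £0.42.

£0.42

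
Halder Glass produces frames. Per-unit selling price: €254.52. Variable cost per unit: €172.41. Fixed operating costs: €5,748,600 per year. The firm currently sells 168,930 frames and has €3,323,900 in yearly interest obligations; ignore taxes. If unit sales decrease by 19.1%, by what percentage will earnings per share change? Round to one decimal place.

At 168,930 units, contribution = 168,930 × €82.11 = €13,870,842.30.
Subtracting fixed costs: EBIT = €13,870,842.30 − €5,748,600 = €8,122,242.30.
After interest of €3,323,900.00, pre-tax earnings = €4,798,342.30.
DCL = total CM / (EBIT − I) = €13,870,842.30 / €4,798,342.30 = 2.8908.
EPS therefore changes by 2.8908 × (-19.1%) = -55.2%.

-55.2%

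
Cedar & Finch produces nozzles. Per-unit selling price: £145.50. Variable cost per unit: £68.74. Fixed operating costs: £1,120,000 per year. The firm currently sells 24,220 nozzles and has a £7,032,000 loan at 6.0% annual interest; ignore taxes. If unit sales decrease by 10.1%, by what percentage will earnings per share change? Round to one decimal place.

Contribution at this volume is 24,220 × £76.76 = £1,859,127.20.
EBIT = £1,859,127.20 − £1,120,000 = £739,127.20.
After interest of £421,920.00, pre-tax earnings = £317,207.20.
Degree of combined leverage = contribution ÷ (EBIT − I) = £1,859,127.20 ÷ £317,207.20 = 5.8609.
EPS therefore changes by 5.8609 × (-10.1%) = -59.2%.

-59.2%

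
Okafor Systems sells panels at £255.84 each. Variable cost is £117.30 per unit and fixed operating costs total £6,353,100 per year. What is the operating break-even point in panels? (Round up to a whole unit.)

45,858 panels

Contribution margin per unit = £255.84 − £117.30 = £138.54.
Break-even volume = fixed costs ÷ CM per unit = £6,353,100 ÷ £138.54 = 45,857.51, so 45,858 panels.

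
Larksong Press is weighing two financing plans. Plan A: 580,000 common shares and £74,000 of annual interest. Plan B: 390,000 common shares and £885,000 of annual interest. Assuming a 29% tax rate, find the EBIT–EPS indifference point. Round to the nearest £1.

Set EPS_A = EPS_B: (EBIT − £74,000)(1 − 0.29) ÷ 580,000 = (EBIT − £885,000)(1 − 0.29) ÷ 390,000.
Cancelling (1 − t) and cross-multiplying: 390,000·(EBIT − 74,000) = 580,000·(EBIT − 885,000).
Solving, EBIT = (885,000·580,000 − 74,000·390,000) / (580,000 − 390,000) = 484,440,000,000 / 190,000 = 2,549,684.21.

£2,549,684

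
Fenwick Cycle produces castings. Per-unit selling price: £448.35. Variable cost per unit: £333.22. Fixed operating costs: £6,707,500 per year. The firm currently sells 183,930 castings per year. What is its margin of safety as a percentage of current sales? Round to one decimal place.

68.3%

Each unit contributes £448.35 − £333.22 = £115.13. Break-even units = £6,707,500 ÷ £115.13 = 58,260.23; break-even revenue = 58,260.23 × £448.35 = £26,120,973.03.
Actual sales revenue = 183,930 × £448.35 = £82,465,015.50.
Margin of safety = (£82,465,015.50 − £26,120,973.03) ÷ £82,465,015.50 = 68.3%.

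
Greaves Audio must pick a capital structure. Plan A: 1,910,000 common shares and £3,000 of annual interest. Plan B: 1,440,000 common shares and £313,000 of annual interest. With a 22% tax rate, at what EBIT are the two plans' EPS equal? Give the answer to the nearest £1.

£1,262,787

At indifference, (EBIT − 3,000)(1 − t)/1,910,000 = (EBIT − 313,000)(1 − t)/1,440,000.
The (1 − t) factor cancels: (EBIT − 3,000) × 1,440,000 = (EBIT − 313,000) × 1,910,000.
EBIT × (1,910,000 − 1,440,000) = 313,000 × 1,910,000 − 3,000 × 1,440,000 = 593,510,000,000, so EBIT = 593,510,000,000 ÷ 470,000 = 1,262,787.23.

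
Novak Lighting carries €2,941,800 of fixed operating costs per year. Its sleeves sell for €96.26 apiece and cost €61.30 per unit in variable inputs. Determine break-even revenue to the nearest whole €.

Contribution margin per unit = €96.26 − €61.30 = €34.96, a CM ratio of €34.96 ÷ €96.26 = 0.3632.
Break-even sales = FC ÷ CM ratio = €2,941,800 × €96.26 / €34.96 = €8,100,048.

€8,100,048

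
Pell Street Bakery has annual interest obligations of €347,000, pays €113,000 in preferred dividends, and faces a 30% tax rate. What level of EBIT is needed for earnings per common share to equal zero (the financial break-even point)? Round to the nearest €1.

Preferred dividends are paid after tax, so their pre-tax equivalent is €113,000 ÷ (1 − 0.30) = €161,428.57.
Financial break-even EBIT = interest + D_p ÷ (1 − t) = €347,000 + €161,428.57 = €508,428.57.

€508,429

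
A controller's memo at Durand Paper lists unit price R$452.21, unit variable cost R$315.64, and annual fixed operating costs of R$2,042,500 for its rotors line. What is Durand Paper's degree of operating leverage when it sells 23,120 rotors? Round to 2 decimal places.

2.83

Total contribution margin = 23,120 × R$136.57 = R$3,157,498.40.
Subtracting fixed costs: EBIT = R$3,157,498.40 − R$2,042,500 = R$1,114,998.40.
DOL = contribution ÷ EBIT = R$3,157,498.40 ÷ R$1,114,998.40 = 2.8318.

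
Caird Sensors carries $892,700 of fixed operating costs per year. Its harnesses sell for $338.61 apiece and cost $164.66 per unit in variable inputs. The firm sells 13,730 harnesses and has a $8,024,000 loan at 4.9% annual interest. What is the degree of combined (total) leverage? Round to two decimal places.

2.17

At 13,730 units, contribution = 13,730 × $173.95 = $2,388,333.50.
Operating income = contribution − fixed costs = $2,388,333.50 − $892,700 = $1,495,633.50. Interest = $393,176.00.
DOL = $2,388,333.50 ÷ $1,495,633.50 = 1.5969; DFL = $1,495,633.50 ÷ $1,102,457.50 = 1.3566.
Combined leverage = 1.5969 × 1.3566 = 2.1664.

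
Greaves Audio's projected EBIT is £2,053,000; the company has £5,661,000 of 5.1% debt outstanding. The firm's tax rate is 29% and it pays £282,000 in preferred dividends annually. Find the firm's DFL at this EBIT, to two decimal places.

1.50

Annual interest charges come to £288,711.00.
Preferred dividends grossed up pre-tax: £282,000 / (1 − 0.29) = £397,183.10.
DFL = EBIT ÷ [EBIT − I − D_p/(1−t)] = £2,053,000 ÷ [£2,053,000 − £288,711.00 − £397,183.10] = £2,053,000 ÷ £1,367,105.90 = 1.5017.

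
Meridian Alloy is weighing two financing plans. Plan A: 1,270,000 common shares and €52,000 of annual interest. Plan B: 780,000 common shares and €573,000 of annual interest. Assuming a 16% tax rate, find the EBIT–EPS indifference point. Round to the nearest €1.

Set EPS_A = EPS_B: (EBIT − €52,000)(1 − 0.16) ÷ 1,270,000 = (EBIT − €573,000)(1 − 0.16) ÷ 780,000.
Cancelling (1 − t) and cross-multiplying: 780,000·(EBIT − 52,000) = 1,270,000·(EBIT − 573,000).
EBIT × (1,270,000 − 780,000) = 573,000 × 1,270,000 − 52,000 × 780,000 = 687,150,000,000, so EBIT = 687,150,000,000 ÷ 490,000 = 1,402,346.94.

€1,402,347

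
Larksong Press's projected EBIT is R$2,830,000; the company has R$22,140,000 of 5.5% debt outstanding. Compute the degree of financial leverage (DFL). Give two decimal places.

Interest = R$1,217,700.00.
Degree of financial leverage = EBIT / (EBIT − interest) = R$2,830,000 / R$1,612,300.00 = 1.7553.

1.76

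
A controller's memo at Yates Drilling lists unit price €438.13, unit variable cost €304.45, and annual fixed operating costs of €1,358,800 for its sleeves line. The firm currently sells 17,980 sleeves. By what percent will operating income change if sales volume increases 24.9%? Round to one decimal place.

+57.3%

Contribution at this volume is 17,980 × €133.68 = €2,403,566.40.
Subtracting fixed costs: EBIT = €2,403,566.40 − €1,358,800 = €1,044,766.40.
So DOL = total CM / EBIT = €2,403,566.40 / €1,044,766.40 = 2.3006.
Operating income changes by 2.3006 × +24.9% = +57.3%.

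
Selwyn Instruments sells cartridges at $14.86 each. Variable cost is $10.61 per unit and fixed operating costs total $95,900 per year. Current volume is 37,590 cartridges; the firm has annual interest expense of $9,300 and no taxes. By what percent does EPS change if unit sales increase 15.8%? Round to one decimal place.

+46.3%

Contribution at this volume is 37,590 × $4.25 = $159,757.50.
Subtracting fixed costs: EBIT = $159,757.50 − $95,900 = $63,857.50.
Interest = $9,300.00, so EBIT − I = $54,557.50.
Degree of combined leverage = contribution ÷ (EBIT − I) = $159,757.50 ÷ $54,557.50 = 2.9282.
EPS therefore changes by 2.9282 × (+15.8%) = +46.3%.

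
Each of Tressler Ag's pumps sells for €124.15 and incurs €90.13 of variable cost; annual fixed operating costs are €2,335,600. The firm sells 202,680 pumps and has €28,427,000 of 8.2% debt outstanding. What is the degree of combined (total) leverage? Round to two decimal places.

At 202,680 units, contribution = 202,680 × €34.02 = €6,895,173.60.
Operating income = contribution − fixed costs = €6,895,173.60 − €2,335,600 = €4,559,573.60. Interest = €2,331,014.00.
DOL = €6,895,173.60 ÷ €4,559,573.60 = 1.5122; DFL = €4,559,573.60 ÷ €2,228,559.60 = 2.0460.
Combined leverage = 1.5122 × 2.0460 = 3.0940.

3.09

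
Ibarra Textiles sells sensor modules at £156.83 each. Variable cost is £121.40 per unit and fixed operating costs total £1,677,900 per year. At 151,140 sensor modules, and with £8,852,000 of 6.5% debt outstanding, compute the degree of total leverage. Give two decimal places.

1.73

At 151,140 units, contribution = 151,140 × £35.43 = £5,354,890.20.
Subtracting fixed costs: EBIT = £5,354,890.20 − £1,677,900 = £3,676,990.20. Interest = £575,380.00.
DOL = £5,354,890.20 ÷ £3,676,990.20 = 1.4563; DFL = £3,676,990.20 ÷ £3,101,610.20 = 1.1855.
DCL = DOL × DFL = 1.4563 × 1.1855 = 1.7264.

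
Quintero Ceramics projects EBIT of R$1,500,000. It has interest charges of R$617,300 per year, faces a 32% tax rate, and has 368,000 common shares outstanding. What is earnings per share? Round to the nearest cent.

R$1.63

Pre-tax income = R$1,500,000 − R$617,300.00 = R$882,700.00.
Net income = R$882,700.00 × (1 − 0.32) = R$600,236.00.
EPS = R$600,236.00 ÷ 368,000 = R$1.63.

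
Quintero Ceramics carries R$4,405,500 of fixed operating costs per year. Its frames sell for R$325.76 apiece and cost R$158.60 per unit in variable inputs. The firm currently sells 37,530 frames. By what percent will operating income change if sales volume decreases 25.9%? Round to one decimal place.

Contribution at this volume is 37,530 × R$167.16 = R$6,273,514.80.
Operating income = contribution − fixed costs = R$6,273,514.80 − R$4,405,500 = R$1,868,014.80.
Degree of operating leverage = R$6,273,514.80 / R$1,868,014.80 = 3.3584.
Operating income changes by 3.3584 × -25.9% = -87.0%.

-87.0%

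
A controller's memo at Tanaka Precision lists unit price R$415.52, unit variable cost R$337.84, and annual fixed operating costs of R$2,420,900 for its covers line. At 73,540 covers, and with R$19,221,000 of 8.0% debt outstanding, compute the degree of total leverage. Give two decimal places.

Contribution at this volume is 73,540 × R$77.68 = R$5,712,587.20.
Operating income = contribution − fixed costs = R$5,712,587.20 − R$2,420,900 = R$3,291,687.20. Interest = R$1,537,680.00, so EBIT − I = R$1,754,007.20.
DCL = contribution ÷ (EBIT − I) = R$5,712,587.20 ÷ R$1,754,007.20 = 3.2569.

3.26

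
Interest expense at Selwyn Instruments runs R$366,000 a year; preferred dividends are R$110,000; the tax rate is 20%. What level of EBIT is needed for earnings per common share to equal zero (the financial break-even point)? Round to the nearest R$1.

Grossing the preferred dividend up to pre-tax terms: R$110,000 / (1 − 0.20) = R$137,500.00.
Financial break-even EBIT = interest + D_p ÷ (1 − t) = R$366,000 + R$137,500.00 = R$503,500.00.

R$503,500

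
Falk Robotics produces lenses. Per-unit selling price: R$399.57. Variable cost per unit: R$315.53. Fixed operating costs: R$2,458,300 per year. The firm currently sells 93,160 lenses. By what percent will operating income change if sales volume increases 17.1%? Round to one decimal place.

+24.9%

Contribution at this volume is 93,160 × R$84.04 = R$7,829,166.40.
Subtracting fixed costs: EBIT = R$7,829,166.40 − R$2,458,300 = R$5,370,866.40.
DOL = contribution ÷ EBIT = R$7,829,166.40 ÷ R$5,370,866.40 = 1.4577.
So EBIT moves 1.4577 × (+17.1%) = +24.9%.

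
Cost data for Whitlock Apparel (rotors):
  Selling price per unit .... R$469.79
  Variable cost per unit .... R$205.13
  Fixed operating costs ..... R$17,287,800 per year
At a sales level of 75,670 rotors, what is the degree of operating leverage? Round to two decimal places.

7.31

Contribution at this volume is 75,670 × R$264.66 = R$20,026,822.20.
EBIT = R$20,026,822.20 − R$17,287,800 = R$2,739,022.20.
Degree of operating leverage = R$20,026,822.20 / R$2,739,022.20 = 7.3117.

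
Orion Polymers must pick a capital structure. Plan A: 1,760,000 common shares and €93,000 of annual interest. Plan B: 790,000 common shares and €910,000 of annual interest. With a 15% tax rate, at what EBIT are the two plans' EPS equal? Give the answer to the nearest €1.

€1,575,392

Set EPS_A = EPS_B: (EBIT − €93,000)(1 − 0.15) ÷ 1,760,000 = (EBIT − €910,000)(1 − 0.15) ÷ 790,000.
Cancelling (1 − t) and cross-multiplying: 790,000·(EBIT − 93,000) = 1,760,000·(EBIT − 910,000).
Solving, EBIT = (910,000·1,760,000 − 93,000·790,000) / (1,760,000 − 790,000) = 1,528,130,000,000 / 970,000 = 1,575,391.75.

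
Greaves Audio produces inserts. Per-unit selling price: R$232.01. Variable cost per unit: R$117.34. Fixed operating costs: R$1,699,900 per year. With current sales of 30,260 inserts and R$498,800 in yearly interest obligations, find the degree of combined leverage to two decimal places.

2.73

Contribution at this volume is 30,260 × R$114.67 = R$3,469,914.20.
Operating income = contribution − fixed costs = R$3,469,914.20 − R$1,699,900 = R$1,770,014.20. Interest = R$498,800.00, so EBIT − I = R$1,271,214.20.
DCL = contribution ÷ (EBIT − I) = R$3,469,914.20 ÷ R$1,271,214.20 = 2.7296.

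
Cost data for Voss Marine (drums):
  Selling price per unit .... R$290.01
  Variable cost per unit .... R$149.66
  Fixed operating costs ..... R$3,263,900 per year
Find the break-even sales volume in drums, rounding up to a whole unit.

23,256 drums

Contribution margin per unit = R$290.01 − R$149.66 = R$140.35.
Units to break even: R$3,263,900 ÷ R$140.35 = 23,255.43, rounded up to 23,256.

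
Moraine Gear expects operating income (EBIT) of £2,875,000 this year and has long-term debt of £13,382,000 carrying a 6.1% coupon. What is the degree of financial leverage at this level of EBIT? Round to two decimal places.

Interest = £816,302.00.
DFL = EBIT ÷ (EBIT − I) = £2,875,000 ÷ (£2,875,000 − £816,302.00) = £2,875,000 ÷ £2,058,698.00 = 1.3965.

1.40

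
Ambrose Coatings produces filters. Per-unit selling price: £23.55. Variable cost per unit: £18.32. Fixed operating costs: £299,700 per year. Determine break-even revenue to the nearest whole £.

£1,349,510

CM per unit = £23.55 − £18.32 = £5.23; CM ratio = £5.23 / £23.55 = 0.2221.
Break-even revenue = fixed costs × price ÷ CM = £299,700 × £23.55 ÷ £5.23 = £1,349,510.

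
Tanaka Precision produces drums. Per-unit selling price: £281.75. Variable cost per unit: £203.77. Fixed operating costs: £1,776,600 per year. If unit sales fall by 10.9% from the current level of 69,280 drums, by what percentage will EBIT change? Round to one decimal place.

Total contribution margin = 69,280 × £77.98 = £5,402,454.40.
Operating income = contribution − fixed costs = £5,402,454.40 − £1,776,600 = £3,625,854.40.
DOL = contribution ÷ EBIT = £5,402,454.40 ÷ £3,625,854.40 = 1.4900.
%ΔEBIT = DOL × %ΔSales = 1.4900 × -10.9% = -16.2%.

-16.2%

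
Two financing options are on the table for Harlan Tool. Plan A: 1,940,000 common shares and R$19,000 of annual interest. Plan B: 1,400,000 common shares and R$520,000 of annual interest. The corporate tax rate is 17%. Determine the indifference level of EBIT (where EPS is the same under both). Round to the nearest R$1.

R$1,818,889

Set EPS_A = EPS_B: (EBIT − R$19,000)(1 − 0.17) ÷ 1,940,000 = (EBIT − R$520,000)(1 − 0.17) ÷ 1,400,000.
The (1 − t) factor cancels: (EBIT − 19,000) × 1,400,000 = (EBIT − 520,000) × 1,940,000.
EBIT × (1,940,000 − 1,400,000) = 520,000 × 1,940,000 − 19,000 × 1,400,000 = 982,200,000,000, so EBIT = 982,200,000,000 ÷ 540,000 = 1,818,888.89.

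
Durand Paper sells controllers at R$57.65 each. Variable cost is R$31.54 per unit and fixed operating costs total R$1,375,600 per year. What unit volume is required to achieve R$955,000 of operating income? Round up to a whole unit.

Each unit contributes R$57.65 − R$31.54 = R$26.11.
Units = (FC + target) / CM = (R$1,375,600 + R$955,000) / R$26.11 = 89,260.82, so 89,261 controllers.

89,261 controllers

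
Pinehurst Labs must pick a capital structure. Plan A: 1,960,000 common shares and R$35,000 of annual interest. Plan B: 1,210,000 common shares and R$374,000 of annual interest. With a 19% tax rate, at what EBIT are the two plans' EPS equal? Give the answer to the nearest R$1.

R$920,920

Set EPS_A = EPS_B: (EBIT − R$35,000)(1 − 0.19) ÷ 1,960,000 = (EBIT − R$374,000)(1 − 0.19) ÷ 1,210,000.
Cancelling (1 − t) and cross-multiplying: 1,210,000·(EBIT − 35,000) = 1,960,000·(EBIT − 374,000).
EBIT × (1,960,000 − 1,210,000) = 374,000 × 1,960,000 − 35,000 × 1,210,000 = 690,690,000,000, so EBIT = 690,690,000,000 ÷ 750,000 = 920,920.00.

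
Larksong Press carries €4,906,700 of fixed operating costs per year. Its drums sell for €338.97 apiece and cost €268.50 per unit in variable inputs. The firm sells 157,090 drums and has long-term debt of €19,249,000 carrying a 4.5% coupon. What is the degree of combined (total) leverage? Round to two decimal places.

2.09

At 157,090 units, contribution = 157,090 × €70.47 = €11,070,132.30.
EBIT = €11,070,132.30 − €4,906,700 = €6,163,432.30. Interest = €866,205.00.
DOL = €11,070,132.30 ÷ €6,163,432.30 = 1.7961; DFL = €6,163,432.30 ÷ €5,297,227.30 = 1.1635.
Combined leverage = 1.7961 × 1.1635 = 2.0898.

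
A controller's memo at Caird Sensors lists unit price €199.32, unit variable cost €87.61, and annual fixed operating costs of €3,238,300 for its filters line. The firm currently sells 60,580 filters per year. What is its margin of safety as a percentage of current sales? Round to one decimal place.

52.1%

Unit CM = price − variable cost = €199.32 − €87.61 = €111.71. Break-even units = €3,238,300 ÷ €111.71 = 28,988.45; break-even revenue = 28,988.45 × €199.32 = €5,777,978.30.
Current sales = 60,580 × €199.32 = €12,074,805.60.
Margin of safety = (€12,074,805.60 − €5,777,978.30) ÷ €12,074,805.60 = 52.1%.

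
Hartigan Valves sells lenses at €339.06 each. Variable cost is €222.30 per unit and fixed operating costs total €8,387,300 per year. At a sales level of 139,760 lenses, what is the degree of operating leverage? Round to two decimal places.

Contribution at this volume is 139,760 × €116.76 = €16,318,377.60.
Subtracting fixed costs: EBIT = €16,318,377.60 − €8,387,300 = €7,931,077.60.
DOL = contribution ÷ EBIT = €16,318,377.60 ÷ €7,931,077.60 = 2.0575.

2.06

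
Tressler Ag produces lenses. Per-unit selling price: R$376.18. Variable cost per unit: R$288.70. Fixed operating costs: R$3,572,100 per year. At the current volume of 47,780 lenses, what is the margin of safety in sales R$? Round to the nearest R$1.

Unit CM = price − variable cost = R$376.18 − R$288.70 = R$87.48. Break-even units = R$3,572,100 ÷ R$87.48 = 40,833.33; break-even revenue = 40,833.33 × R$376.18 = R$15,360,683.33.
Current sales = 47,780 × R$376.18 = R$17,973,880.40.
Margin of safety = R$17,973,880.40 − R$15,360,683.33 = R$2,613,197.

R$2,613,197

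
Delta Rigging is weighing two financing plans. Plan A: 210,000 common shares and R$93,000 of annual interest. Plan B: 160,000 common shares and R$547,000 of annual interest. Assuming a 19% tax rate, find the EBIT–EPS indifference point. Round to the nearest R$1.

At indifference, (EBIT − 93,000)(1 − t)/210,000 = (EBIT − 547,000)(1 − t)/160,000.
The (1 − t) factor cancels: (EBIT − 93,000) × 160,000 = (EBIT − 547,000) × 210,000.
Solving, EBIT = (547,000·210,000 − 93,000·160,000) / (210,000 − 160,000) = 99,990,000,000 / 50,000 = 1,999,800.00.

R$1,999,800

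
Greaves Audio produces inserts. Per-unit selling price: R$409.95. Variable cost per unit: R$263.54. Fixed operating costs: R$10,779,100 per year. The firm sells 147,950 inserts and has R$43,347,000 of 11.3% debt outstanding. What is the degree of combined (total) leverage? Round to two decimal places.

Contribution at this volume is 147,950 × R$146.41 = R$21,661,359.50.
EBIT = R$21,661,359.50 − R$10,779,100 = R$10,882,259.50. Interest = R$4,898,211.00, so EBIT − I = R$5,984,048.50.
DCL = contribution ÷ (EBIT − I) = R$21,661,359.50 ÷ R$5,984,048.50 = 3.6199.

3.62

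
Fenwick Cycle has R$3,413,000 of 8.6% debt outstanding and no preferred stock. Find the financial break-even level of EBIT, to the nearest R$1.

Annual interest = 8.6% × R$3,413,000 = R$293,518.00.
With no preferred dividends, EPS = 0 when EBIT exactly covers interest, so the financial break-even EBIT is R$293,518.00.

R$293,518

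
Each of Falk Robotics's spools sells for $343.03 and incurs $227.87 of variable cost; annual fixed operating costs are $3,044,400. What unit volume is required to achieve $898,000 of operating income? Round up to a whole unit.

34,235 spools

Contribution margin per unit = $343.03 − $227.87 = $115.16.
Required volume = (fixed costs + target profit) ÷ CM = ($3,044,400 + $898,000) ÷ $115.16 = 34,234.11, so 34,235 spools.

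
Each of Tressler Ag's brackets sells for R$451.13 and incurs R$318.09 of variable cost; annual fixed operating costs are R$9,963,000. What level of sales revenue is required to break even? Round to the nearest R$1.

CM per unit = R$451.13 − R$318.09 = R$133.04; CM ratio = R$133.04 / R$451.13 = 0.2949.
Break-even sales = FC ÷ CM ratio = R$9,963,000 × R$451.13 / R$133.04 = R$33,783,886.

R$33,783,886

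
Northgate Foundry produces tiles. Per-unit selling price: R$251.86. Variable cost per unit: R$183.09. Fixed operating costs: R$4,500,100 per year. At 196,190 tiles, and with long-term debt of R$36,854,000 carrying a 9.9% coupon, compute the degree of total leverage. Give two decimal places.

At 196,190 units, contribution = 196,190 × R$68.77 = R$13,491,986.30.
Operating income = contribution − fixed costs = R$13,491,986.30 − R$4,500,100 = R$8,991,886.30. Interest = R$3,648,546.00, so EBIT − I = R$5,343,340.30.
DCL = contribution ÷ (EBIT − I) = R$13,491,986.30 ÷ R$5,343,340.30 = 2.5250.

2.53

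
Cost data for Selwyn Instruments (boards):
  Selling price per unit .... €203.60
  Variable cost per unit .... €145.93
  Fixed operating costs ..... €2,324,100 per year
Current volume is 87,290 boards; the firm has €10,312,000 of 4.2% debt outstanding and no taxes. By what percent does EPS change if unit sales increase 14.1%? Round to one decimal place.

Total contribution margin = 87,290 × €57.67 = €5,034,014.30.
Subtracting fixed costs: EBIT = €5,034,014.30 − €2,324,100 = €2,709,914.30.
After interest of €433,104.00, pre-tax earnings = €2,276,810.30.
DCL = total CM / (EBIT − I) = €5,034,014.30 / €2,276,810.30 = 2.2110.
EPS therefore changes by 2.2110 × (+14.1%) = +31.2%.

+31.2%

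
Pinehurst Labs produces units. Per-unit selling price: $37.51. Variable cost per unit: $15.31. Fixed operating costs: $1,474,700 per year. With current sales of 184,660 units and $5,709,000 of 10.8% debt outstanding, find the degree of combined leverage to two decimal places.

2.04

Contribution at this volume is 184,660 × $22.20 = $4,099,452.00.
EBIT = $4,099,452.00 − $1,474,700 = $2,624,752.00. Interest = $616,572.00.
DOL = $4,099,452.00 ÷ $2,624,752.00 = 1.5618; DFL = $2,624,752.00 ÷ $2,008,180.00 = 1.3070.
Combined leverage = 1.5618 × 1.3070 = 2.0413.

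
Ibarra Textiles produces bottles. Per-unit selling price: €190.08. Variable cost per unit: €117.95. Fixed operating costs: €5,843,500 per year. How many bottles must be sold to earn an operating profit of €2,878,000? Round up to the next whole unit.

Each unit contributes €190.08 − €117.95 = €72.13.
Required volume = (fixed costs + target profit) ÷ CM = (€5,843,500 + €2,878,000) ÷ €72.13 = 120,913.63, so 120,914 bottles.

120,914 bottles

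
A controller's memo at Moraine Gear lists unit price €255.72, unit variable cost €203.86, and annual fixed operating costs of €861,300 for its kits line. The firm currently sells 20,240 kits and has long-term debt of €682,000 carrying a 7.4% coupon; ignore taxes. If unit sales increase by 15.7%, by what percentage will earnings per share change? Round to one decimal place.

Contribution at this volume is 20,240 × €51.86 = €1,049,646.40.
Subtracting fixed costs: EBIT = €1,049,646.40 − €861,300 = €188,346.40.
After interest of €50,468.00, pre-tax earnings = €137,878.40.
DCL = total CM / (EBIT − I) = €1,049,646.40 / €137,878.40 = 7.6128.
EPS therefore changes by 7.6128 × (+15.7%) = +119.5%.

+119.5%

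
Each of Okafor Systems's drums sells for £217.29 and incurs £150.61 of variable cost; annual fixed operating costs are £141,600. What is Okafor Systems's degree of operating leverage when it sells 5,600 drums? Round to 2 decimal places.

Total contribution margin = 5,600 × £66.68 = £373,408.00.
Subtracting fixed costs: EBIT = £373,408.00 − £141,600 = £231,808.00.
So DOL = total CM / EBIT = £373,408.00 / £231,808.00 = 1.6109.

1.61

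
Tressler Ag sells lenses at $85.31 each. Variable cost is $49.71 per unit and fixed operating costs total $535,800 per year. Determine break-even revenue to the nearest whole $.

$1,283,963

CM per unit = $85.31 − $49.71 = $35.60; CM ratio = $35.60 / $85.31 = 0.4173.
Break-even revenue = fixed costs × price ÷ CM = $535,800 × $85.31 ÷ $35.60 = $1,283,963.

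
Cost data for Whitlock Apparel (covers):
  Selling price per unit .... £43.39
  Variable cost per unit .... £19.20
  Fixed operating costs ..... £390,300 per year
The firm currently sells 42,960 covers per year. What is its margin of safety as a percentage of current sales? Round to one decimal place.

Each unit contributes £43.39 − £19.20 = £24.19. Break-even units = £390,300 ÷ £24.19 = 16,134.77; break-even revenue = 16,134.77 × £43.39 = £700,087.52.
Actual sales revenue = 42,960 × £43.39 = £1,864,034.40.
Margin of safety = (£1,864,034.40 − £700,087.52) ÷ £1,864,034.40 = 62.4%.

62.4%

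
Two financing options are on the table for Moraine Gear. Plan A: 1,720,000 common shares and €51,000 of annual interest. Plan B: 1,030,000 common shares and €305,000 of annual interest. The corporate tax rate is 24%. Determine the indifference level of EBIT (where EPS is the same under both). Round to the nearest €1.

Set EPS_A = EPS_B: (EBIT − €51,000)(1 − 0.24) ÷ 1,720,000 = (EBIT − €305,000)(1 − 0.24) ÷ 1,030,000.
The (1 − t) factor cancels: (EBIT − 51,000) × 1,030,000 = (EBIT − 305,000) × 1,720,000.
EBIT × (1,720,000 − 1,030,000) = 305,000 × 1,720,000 − 51,000 × 1,030,000 = 472,070,000,000, so EBIT = 472,070,000,000 ÷ 690,000 = 684,159.42.

€684,159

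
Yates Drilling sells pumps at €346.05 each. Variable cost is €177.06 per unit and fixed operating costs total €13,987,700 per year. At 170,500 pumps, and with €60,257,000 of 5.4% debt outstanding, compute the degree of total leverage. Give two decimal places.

Total contribution margin = 170,500 × €168.99 = €28,812,795.00.
EBIT = €28,812,795.00 − €13,987,700 = €14,825,095.00. Interest = €3,253,878.00, so EBIT − I = €11,571,217.00.
Degree of total leverage = total CM / (EBIT − interest) = €28,812,795.00 / €11,571,217.00 = 2.4900.

2.49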